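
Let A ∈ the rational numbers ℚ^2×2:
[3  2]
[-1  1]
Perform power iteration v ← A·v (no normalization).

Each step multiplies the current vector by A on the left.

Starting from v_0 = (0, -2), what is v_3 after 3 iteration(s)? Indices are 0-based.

v_0 = (0, -2).
v_1 = A·v_0 = (-4, -2).
v_2 = A·v_1 = (-16, 2).
v_3 = A·v_2 = (-44, 18).

v_3 = (-44, 18)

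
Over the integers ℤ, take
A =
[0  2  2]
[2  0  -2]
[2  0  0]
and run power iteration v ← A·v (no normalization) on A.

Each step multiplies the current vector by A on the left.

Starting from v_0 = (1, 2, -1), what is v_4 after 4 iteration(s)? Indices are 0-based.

v_4 = (80, -32, 16)

v_0 = (1, 2, -1).
v_1 = A·v_0 = (2, 4, 2).
v_2 = A·v_1 = (12, 0, 4).
v_3 = A·v_2 = (8, 16, 24).
v_4 = A·v_3 = (80, -32, 16).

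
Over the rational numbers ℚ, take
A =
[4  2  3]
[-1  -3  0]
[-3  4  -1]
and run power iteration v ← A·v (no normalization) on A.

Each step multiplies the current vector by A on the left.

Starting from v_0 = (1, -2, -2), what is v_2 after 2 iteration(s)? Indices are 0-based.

v_2 = (-41, -9, 47)

v_0 = (1, -2, -2).
v_1 = A·v_0 = (-6, 5, -9).
v_2 = A·v_1 = (-41, -9, 47).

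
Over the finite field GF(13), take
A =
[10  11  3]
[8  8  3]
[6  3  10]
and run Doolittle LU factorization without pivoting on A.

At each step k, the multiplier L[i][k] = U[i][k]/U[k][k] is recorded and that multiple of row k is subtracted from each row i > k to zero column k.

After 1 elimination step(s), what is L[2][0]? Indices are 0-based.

[col 0] pivot 10
  R1 -= 6*R0 → (0, 7, 11)  (L[1][0] := 6)
  R2 -= 11*R0 → (0, 12, 3)  (L[2][0] := 11)

L[2][0] = 11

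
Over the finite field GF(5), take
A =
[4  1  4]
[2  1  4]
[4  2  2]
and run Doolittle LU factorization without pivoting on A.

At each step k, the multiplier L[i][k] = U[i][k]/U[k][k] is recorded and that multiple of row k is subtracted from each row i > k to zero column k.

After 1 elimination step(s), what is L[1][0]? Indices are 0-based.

Step 1: pivot at (0,0) is 4.
  row1 ← row1 − (3)·row0  ⇒  L[1][0]=3, U row1=(0, 3, 2)
  row2 ← row2 − (1)·row0  ⇒  L[2][0]=1, U row2=(0, 1, 3)

L[1][0] = 3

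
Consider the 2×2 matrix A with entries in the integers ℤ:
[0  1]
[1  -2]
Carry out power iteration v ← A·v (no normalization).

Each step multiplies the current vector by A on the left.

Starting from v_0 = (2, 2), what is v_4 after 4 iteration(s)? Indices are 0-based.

v_0 = (2, 2).
v_1 = A·v_0 = (2, -2).
v_2 = A·v_1 = (-2, 6).
v_3 = A·v_2 = (6, -14).
v_4 = A·v_3 = (-14, 34).

v_4 = (-14, 34)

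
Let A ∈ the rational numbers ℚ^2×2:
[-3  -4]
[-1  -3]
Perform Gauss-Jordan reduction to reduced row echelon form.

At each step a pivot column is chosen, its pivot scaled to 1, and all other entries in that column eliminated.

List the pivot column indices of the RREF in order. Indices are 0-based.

[1] R0 /= -3  ⇒  (1, 4/3)
     R1 -= -1·R0  ⇒  (0, -5/3)
[2] R1 /= -5/3  ⇒  (0, 1)
     R0 -= 4/3·R1  ⇒  (1, 0)

pivot columns: 0, 1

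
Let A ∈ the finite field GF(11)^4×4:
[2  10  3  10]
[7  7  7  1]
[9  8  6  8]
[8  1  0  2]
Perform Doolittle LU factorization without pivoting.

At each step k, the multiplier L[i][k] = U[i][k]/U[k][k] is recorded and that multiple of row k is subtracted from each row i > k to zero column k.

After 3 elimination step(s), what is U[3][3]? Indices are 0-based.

U[3][3] = 10

k=0: U[0][0]=2
  eliminate (1,0): mult=9, new row 1: (0, 5, 2, 10); set L[1][0]=9
  eliminate (2,0): mult=10, new row 2: (0, 7, 9, 7); set L[2][0]=10
  eliminate (3,0): mult=4, new row 3: (0, 5, 10, 6); set L[3][0]=4
k=1: U[1][1]=5
  eliminate (2,1): mult=8, new row 2: (0, 0, 4, 4); set L[2][1]=8
  eliminate (3,1): mult=1, new row 3: (0, 0, 8, 7); set L[3][1]=1
k=2: U[2][2]=4
  eliminate (3,2): mult=2, new row 3: (0, 0, 0, 10); set L[3][2]=2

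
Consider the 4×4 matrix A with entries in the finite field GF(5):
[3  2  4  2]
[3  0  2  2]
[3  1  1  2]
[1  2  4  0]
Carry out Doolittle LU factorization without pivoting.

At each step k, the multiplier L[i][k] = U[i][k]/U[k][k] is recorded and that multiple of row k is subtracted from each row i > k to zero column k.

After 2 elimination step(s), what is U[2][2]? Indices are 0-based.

U[2][2] = 3

Step 1: pivot at (0,0) is 3.
  row1 ← row1 − (1)·row0  ⇒  L[1][0]=1, U row1=(0, 3, 3, 0)
  row2 ← row2 − (1)·row0  ⇒  L[2][0]=1, U row2=(0, 4, 2, 0)
  row3 ← row3 − (2)·row0  ⇒  L[3][0]=2, U row3=(0, 3, 1, 1)
Step 2: pivot at (1,1) is 3.
  row2 ← row2 − (3)·row1  ⇒  L[2][1]=3, U row2=(0, 0, 3, 0)
  row3 ← row3 − (1)·row1  ⇒  L[3][1]=1, U row3=(0, 0, 3, 1)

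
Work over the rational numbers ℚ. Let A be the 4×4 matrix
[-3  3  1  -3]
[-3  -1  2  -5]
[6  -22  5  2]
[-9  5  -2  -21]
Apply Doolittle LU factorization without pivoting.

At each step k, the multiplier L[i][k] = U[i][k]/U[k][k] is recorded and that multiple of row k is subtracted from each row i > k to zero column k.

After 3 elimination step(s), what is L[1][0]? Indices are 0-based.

L[1][0] = 1

Step 1: pivot at (0,0) is -3.
  row1 ← row1 − (1)·row0  ⇒  L[1][0]=1, U row1=(0, -4, 1, -2)
  row2 ← row2 − (-2)·row0  ⇒  L[2][0]=-2, U row2=(0, -16, 7, -4)
  row3 ← row3 − (3)·row0  ⇒  L[3][0]=3, U row3=(0, -4, -5, -12)
Step 2: pivot at (1,1) is -4.
  row2 ← row2 − (4)·row1  ⇒  L[2][1]=4, U row2=(0, 0, 3, 4)
  row3 ← row3 − (1)·row1  ⇒  L[3][1]=1, U row3=(0, 0, -6, -10)
Step 3: pivot at (2,2) is 3.
  row3 ← row3 − (-2)·row2  ⇒  L[3][2]=-2, U row3=(0, 0, 0, -2)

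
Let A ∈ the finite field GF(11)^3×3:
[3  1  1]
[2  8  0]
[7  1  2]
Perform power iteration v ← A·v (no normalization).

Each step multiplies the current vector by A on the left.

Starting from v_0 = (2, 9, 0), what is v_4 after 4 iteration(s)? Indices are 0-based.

v_4 = (9, 3, 4)

v_0 = (2, 9, 0).
v_1 = A·v_0 = (4, 10, 1).
v_2 = A·v_1 = (1, 0, 7).
v_3 = A·v_2 = (10, 2, 10).
v_4 = A·v_3 = (9, 3, 4).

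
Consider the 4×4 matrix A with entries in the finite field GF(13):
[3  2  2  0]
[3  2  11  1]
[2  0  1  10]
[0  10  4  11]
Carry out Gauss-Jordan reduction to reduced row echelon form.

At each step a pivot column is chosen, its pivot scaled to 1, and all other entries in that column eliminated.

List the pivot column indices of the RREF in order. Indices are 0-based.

[1] R0 /= 3  ⇒  (1, 5, 5, 0)
     R1 -= 3·R0  ⇒  (0, 0, 9, 1)
     R2 -= 2·R0  ⇒  (0, 3, 4, 10)
[2] R1 <-> R2
[2] R1 /= 3  ⇒  (0, 1, 10, 12)
     R0 -= 5·R1  ⇒  (1, 0, 7, 5)
     R3 -= 10·R1  ⇒  (0, 0, 8, 8)
[3] R2 /= 9  ⇒  (0, 0, 1, 3)
     R0 -= 7·R2  ⇒  (1, 0, 0, 10)
     R1 -= 10·R2  ⇒  (0, 1, 0, 8)
     R3 -= 8·R2  ⇒  (0, 0, 0, 10)
[4] R3 /= 10  ⇒  (0, 0, 0, 1)
     R0 -= 10·R3  ⇒  (1, 0, 0, 0)
     R1 -= 8·R3  ⇒  (0, 1, 0, 0)
     R2 -= 3·R3  ⇒  (0, 0, 1, 0)

pivot columns: 0, 1, 2, 3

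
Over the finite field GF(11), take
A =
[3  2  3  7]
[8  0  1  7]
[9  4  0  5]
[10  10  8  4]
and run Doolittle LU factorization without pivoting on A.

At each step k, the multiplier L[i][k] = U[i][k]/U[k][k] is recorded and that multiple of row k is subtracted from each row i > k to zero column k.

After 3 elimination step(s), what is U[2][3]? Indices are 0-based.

U[2][3] = 9

[col 0] pivot 3
  R1 -= 10*R0 → (0, 2, 4, 3)  (L[1][0] := 10)
  R2 -= 3*R0 → (0, 9, 2, 6)  (L[2][0] := 3)
  R3 -= 7*R0 → (0, 7, 9, 10)  (L[3][0] := 7)
[col 1] pivot 2
  R2 -= 10*R1 → (0, 0, 6, 9)  (L[2][1] := 10)
  R3 -= 9*R1 → (0, 0, 6, 5)  (L[3][1] := 9)
[col 2] pivot 6
  R3 -= 1*R2 → (0, 0, 0, 7)  (L[3][2] := 1)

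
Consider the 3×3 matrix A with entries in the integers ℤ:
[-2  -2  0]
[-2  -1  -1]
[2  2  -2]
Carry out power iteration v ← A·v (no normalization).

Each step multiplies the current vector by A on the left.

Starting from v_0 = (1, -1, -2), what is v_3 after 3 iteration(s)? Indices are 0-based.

v_0 = (1, -1, -2).
v_1 = A·v_0 = (0, 1, 4).
v_2 = A·v_1 = (-2, -5, -6).
v_3 = A·v_2 = (14, 15, -2).

v_3 = (14, 15, -2)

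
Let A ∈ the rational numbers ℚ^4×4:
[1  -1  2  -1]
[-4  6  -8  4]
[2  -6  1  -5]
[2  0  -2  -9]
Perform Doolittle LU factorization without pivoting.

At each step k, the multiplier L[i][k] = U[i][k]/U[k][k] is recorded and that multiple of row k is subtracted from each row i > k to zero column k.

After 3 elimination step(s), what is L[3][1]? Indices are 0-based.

k=0: U[0][0]=1
  eliminate (1,0): mult=-4, new row 1: (0, 2, 0, 0); set L[1][0]=-4
  eliminate (2,0): mult=2, new row 2: (0, -4, -3, -3); set L[2][0]=2
  eliminate (3,0): mult=2, new row 3: (0, 2, -6, -7); set L[3][0]=2
k=1: U[1][1]=2
  eliminate (2,1): mult=-2, new row 2: (0, 0, -3, -3); set L[2][1]=-2
  eliminate (3,1): mult=1, new row 3: (0, 0, -6, -7); set L[3][1]=1
k=2: U[2][2]=-3
  eliminate (3,2): mult=2, new row 3: (0, 0, 0, -1); set L[3][2]=2

L[3][1] = 1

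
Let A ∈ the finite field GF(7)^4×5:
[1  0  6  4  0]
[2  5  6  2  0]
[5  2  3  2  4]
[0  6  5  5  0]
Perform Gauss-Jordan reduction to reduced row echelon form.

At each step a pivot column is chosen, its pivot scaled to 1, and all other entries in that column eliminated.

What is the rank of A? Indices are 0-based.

rank = 4

[1] R0 /= 1  ⇒  (1, 0, 6, 4, 0)
     R1 -= 2·R0  ⇒  (0, 5, 1, 1, 0)
     R2 -= 5·R0  ⇒  (0, 2, 1, 3, 4)
[2] R1 /= 5  ⇒  (0, 1, 3, 3, 0)
     R2 -= 2·R1  ⇒  (0, 0, 2, 4, 4)
     R3 -= 6·R1  ⇒  (0, 0, 1, 1, 0)
[3] R2 /= 2  ⇒  (0, 0, 1, 2, 2)
     R0 -= 6·R2  ⇒  (1, 0, 0, 6, 2)
     R1 -= 3·R2  ⇒  (0, 1, 0, 4, 1)
     R3 -= 1·R2  ⇒  (0, 0, 0, 6, 5)
[4] R3 /= 6  ⇒  (0, 0, 0, 1, 2)
     R0 -= 6·R3  ⇒  (1, 0, 0, 0, 4)
     R1 -= 4·R3  ⇒  (0, 1, 0, 0, 0)
     R2 -= 2·R3  ⇒  (0, 0, 1, 0, 5)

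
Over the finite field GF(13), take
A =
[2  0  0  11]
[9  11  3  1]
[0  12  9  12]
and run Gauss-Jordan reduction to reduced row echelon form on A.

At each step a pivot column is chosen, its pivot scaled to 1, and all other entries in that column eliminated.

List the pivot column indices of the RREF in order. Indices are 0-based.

step 1: normalize row 0 (÷2) = (1, 0, 0, 12)
  row 1: subtract 9×row0 = (0, 11, 3, 10)
step 2: normalize row 1 (÷11) = (0, 1, 5, 8)
  row 2: subtract 12×row1 = (0, 0, 1, 7)
step 3: normalize row 2 (÷1) = (0, 0, 1, 7)
  row 1: subtract 5×row2 = (0, 1, 0, 12)

pivot columns: 0, 1, 2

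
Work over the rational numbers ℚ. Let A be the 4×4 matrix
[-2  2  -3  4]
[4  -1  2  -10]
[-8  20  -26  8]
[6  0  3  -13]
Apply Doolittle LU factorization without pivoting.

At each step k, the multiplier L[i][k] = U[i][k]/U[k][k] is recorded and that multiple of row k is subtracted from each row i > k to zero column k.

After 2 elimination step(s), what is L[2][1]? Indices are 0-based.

k=0: U[0][0]=-2
  eliminate (1,0): mult=-2, new row 1: (0, 3, -4, -2); set L[1][0]=-2
  eliminate (2,0): mult=4, new row 2: (0, 12, -14, -8); set L[2][0]=4
  eliminate (3,0): mult=-3, new row 3: (0, 6, -6, -1); set L[3][0]=-3
k=1: U[1][1]=3
  eliminate (2,1): mult=4, new row 2: (0, 0, 2, 0); set L[2][1]=4
  eliminate (3,1): mult=2, new row 3: (0, 0, 2, 3); set L[3][1]=2

L[2][1] = 4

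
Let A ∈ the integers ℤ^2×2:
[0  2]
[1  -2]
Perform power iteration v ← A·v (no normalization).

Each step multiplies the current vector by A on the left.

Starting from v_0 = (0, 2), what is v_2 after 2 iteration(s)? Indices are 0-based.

v_2 = (-8, 12)

v_0 = (0, 2).
v_1 = A·v_0 = (4, -4).
v_2 = A·v_1 = (-8, 12).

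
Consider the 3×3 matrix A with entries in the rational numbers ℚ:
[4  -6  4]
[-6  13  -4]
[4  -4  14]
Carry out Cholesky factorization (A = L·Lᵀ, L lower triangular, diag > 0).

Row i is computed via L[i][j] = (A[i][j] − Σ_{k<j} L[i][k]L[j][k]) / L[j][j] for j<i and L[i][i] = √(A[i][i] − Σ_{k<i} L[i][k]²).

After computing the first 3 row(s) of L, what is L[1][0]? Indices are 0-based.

Step 1: L[0][0] = √(4) = 2.
  L[1][0] = (-6) / L[0][0] = -3.
Step 2: L[1][1] = √(4) = 2.
  L[2][0] = (4) / L[0][0] = 2.
  L[2][1] = (2) / L[1][1] = 1.
Step 3: L[2][2] = √(9) = 3.

L[1][0] = -3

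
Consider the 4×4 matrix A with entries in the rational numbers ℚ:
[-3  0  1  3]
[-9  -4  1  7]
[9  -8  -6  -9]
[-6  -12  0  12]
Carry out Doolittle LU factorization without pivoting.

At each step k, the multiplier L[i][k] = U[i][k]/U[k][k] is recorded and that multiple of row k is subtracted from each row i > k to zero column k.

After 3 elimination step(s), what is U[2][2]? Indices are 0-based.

k=0: U[0][0]=-3
  eliminate (1,0): mult=3, new row 1: (0, -4, -2, -2); set L[1][0]=3
  eliminate (2,0): mult=-3, new row 2: (0, -8, -3, 0); set L[2][0]=-3
  eliminate (3,0): mult=2, new row 3: (0, -12, -2, 6); set L[3][0]=2
k=1: U[1][1]=-4
  eliminate (2,1): mult=2, new row 2: (0, 0, 1, 4); set L[2][1]=2
  eliminate (3,1): mult=3, new row 3: (0, 0, 4, 12); set L[3][1]=3
k=2: U[2][2]=1
  eliminate (3,2): mult=4, new row 3: (0, 0, 0, -4); set L[3][2]=4

U[2][2] = 1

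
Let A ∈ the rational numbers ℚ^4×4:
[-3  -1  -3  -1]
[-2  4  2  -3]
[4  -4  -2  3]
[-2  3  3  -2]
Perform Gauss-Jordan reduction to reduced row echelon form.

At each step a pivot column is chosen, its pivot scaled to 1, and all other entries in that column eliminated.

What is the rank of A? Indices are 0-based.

[1] R0 /= -3  ⇒  (1, 1/3, 1, 1/3)
     R1 -= -2·R0  ⇒  (0, 14/3, 4, -7/3)
     R2 -= 4·R0  ⇒  (0, -16/3, -6, 5/3)
     R3 -= -2·R0  ⇒  (0, 11/3, 5, -4/3)
[2] R1 /= 14/3  ⇒  (0, 1, 6/7, -1/2)
     R0 -= 1/3·R1  ⇒  (1, 0, 5/7, 1/2)
     R2 -= -16/3·R1  ⇒  (0, 0, -10/7, -1)
     R3 -= 11/3·R1  ⇒  (0, 0, 13/7, 1/2)
[3] R2 /= -10/7  ⇒  (0, 0, 1, 7/10)
     R0 -= 5/7·R2  ⇒  (1, 0, 0, 0)
     R1 -= 6/7·R2  ⇒  (0, 1, 0, -11/10)
     R3 -= 13/7·R2  ⇒  (0, 0, 0, -4/5)
[4] R3 /= -4/5  ⇒  (0, 0, 0, 1)
     R1 -= -11/10·R3  ⇒  (0, 1, 0, 0)
     R2 -= 7/10·R3  ⇒  (0, 0, 1, 0)

rank = 4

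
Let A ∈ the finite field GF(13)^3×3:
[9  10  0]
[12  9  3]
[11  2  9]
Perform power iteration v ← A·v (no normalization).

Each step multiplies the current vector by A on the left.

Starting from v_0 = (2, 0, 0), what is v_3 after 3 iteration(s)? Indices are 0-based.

v_0 = (2, 0, 0).
v_1 = A·v_0 = (5, 11, 9).
v_2 = A·v_1 = (12, 4, 2).
v_3 = A·v_2 = (5, 4, 2).

v_3 = (5, 4, 2)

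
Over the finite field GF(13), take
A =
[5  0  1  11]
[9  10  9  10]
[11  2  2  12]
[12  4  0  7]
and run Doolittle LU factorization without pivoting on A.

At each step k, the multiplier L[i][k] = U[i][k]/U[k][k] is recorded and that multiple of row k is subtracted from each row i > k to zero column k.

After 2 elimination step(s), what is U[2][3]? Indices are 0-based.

[col 0] pivot 5
  R1 -= 7*R0 → (0, 10, 2, 11)  (L[1][0] := 7)
  R2 -= 10*R0 → (0, 2, 5, 6)  (L[2][0] := 10)
  R3 -= 5*R0 → (0, 4, 8, 4)  (L[3][0] := 5)
[col 1] pivot 10
  R2 -= 8*R1 → (0, 0, 2, 9)  (L[2][1] := 8)
  R3 -= 3*R1 → (0, 0, 2, 10)  (L[3][1] := 3)

U[2][3] = 9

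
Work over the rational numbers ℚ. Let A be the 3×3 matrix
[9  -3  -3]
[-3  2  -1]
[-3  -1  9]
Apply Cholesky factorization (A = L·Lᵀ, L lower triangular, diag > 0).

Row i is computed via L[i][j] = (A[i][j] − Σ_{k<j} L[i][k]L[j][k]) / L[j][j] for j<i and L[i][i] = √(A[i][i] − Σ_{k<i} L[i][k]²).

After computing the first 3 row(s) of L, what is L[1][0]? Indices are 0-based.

L[1][0] = -1

Step 1: L[0][0] = √(9) = 3.
  L[1][0] = (-3) / L[0][0] = -1.
Step 2: L[1][1] = √(1) = 1.
  L[2][0] = (-3) / L[0][0] = -1.
  L[2][1] = (-2) / L[1][1] = -2.
Step 3: L[2][2] = √(4) = 2.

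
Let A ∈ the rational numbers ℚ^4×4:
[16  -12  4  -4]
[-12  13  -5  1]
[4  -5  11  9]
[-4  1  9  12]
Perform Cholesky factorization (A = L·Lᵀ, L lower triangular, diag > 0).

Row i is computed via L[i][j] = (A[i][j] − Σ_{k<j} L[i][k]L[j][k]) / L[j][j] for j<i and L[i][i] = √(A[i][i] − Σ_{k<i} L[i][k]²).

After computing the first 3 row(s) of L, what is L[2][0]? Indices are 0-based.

Step 1: L[0][0] = √(16) = 4.
  L[1][0] = (-12) / L[0][0] = -3.
Step 2: L[1][1] = √(4) = 2.
  L[2][0] = (4) / L[0][0] = 1.
  L[2][1] = (-2) / L[1][1] = -1.
Step 3: L[2][2] = √(9) = 3.

L[2][0] = 1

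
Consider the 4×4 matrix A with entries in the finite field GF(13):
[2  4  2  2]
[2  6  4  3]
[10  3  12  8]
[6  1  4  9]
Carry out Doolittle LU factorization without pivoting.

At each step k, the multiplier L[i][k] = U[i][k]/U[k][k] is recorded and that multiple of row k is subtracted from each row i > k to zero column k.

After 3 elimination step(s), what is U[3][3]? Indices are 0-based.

Step 1: pivot at (0,0) is 2.
  row1 ← row1 − (1)·row0  ⇒  L[1][0]=1, U row1=(0, 2, 2, 1)
  row2 ← row2 − (5)·row0  ⇒  L[2][0]=5, U row2=(0, 9, 2, 11)
  row3 ← row3 − (3)·row0  ⇒  L[3][0]=3, U row3=(0, 2, 11, 3)
Step 2: pivot at (1,1) is 2.
  row2 ← row2 − (11)·row1  ⇒  L[2][1]=11, U row2=(0, 0, 6, 0)
  row3 ← row3 − (1)·row1  ⇒  L[3][1]=1, U row3=(0, 0, 9, 2)
Step 3: pivot at (2,2) is 6.
  row3 ← row3 − (8)·row2  ⇒  L[3][2]=8, U row3=(0, 0, 0, 2)

U[3][3] = 2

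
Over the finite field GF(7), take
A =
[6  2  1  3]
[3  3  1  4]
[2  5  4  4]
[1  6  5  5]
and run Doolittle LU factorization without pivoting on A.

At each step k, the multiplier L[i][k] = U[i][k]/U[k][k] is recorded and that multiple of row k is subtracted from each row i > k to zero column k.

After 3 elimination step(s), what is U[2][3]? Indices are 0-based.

U[2][3] = 4

[col 0] pivot 6
  R1 -= 4*R0 → (0, 2, 4, 6)  (L[1][0] := 4)
  R2 -= 5*R0 → (0, 2, 6, 3)  (L[2][0] := 5)
  R3 -= 6*R0 → (0, 1, 6, 1)  (L[3][0] := 6)
[col 1] pivot 2
  R2 -= 1*R1 → (0, 0, 2, 4)  (L[2][1] := 1)
  R3 -= 4*R1 → (0, 0, 4, 5)  (L[3][1] := 4)
[col 2] pivot 2
  R3 -= 2*R2 → (0, 0, 0, 4)  (L[3][2] := 2)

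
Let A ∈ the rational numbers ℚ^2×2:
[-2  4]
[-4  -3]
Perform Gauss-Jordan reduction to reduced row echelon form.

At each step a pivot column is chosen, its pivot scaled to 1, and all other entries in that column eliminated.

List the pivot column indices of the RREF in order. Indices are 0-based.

pivot columns: 0, 1

pivot(0,0)=-2: scale R0 → (1, -2)
  clear (1,0): R1 −= (-4)R0 → (0, -11)
pivot(1,1)=-11: scale R1 → (0, 1)
  clear (0,1): R0 −= (-2)R1 → (1, 0)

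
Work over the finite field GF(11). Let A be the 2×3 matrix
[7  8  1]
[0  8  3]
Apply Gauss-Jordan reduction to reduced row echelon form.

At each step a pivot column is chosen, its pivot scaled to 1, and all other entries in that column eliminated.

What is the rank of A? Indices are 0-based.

[1] R0 /= 7  ⇒  (1, 9, 8)
[2] R1 /= 8  ⇒  (0, 1, 10)
     R0 -= 9·R1  ⇒  (1, 0, 6)

rank = 2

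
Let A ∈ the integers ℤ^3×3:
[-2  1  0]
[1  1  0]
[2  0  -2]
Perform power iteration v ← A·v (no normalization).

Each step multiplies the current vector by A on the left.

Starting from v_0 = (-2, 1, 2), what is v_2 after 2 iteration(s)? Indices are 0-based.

v_0 = (-2, 1, 2).
v_1 = A·v_0 = (5, -1, -8).
v_2 = A·v_1 = (-11, 4, 26).

v_2 = (-11, 4, 26)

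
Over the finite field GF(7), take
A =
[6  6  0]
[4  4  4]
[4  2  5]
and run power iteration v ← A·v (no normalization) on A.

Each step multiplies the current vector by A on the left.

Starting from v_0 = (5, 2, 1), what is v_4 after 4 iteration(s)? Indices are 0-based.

v_4 = (5, 0, 4)

v_0 = (5, 2, 1).
v_1 = A·v_0 = (0, 4, 1).
v_2 = A·v_1 = (3, 6, 6).
v_3 = A·v_2 = (5, 4, 5).
v_4 = A·v_3 = (5, 0, 4).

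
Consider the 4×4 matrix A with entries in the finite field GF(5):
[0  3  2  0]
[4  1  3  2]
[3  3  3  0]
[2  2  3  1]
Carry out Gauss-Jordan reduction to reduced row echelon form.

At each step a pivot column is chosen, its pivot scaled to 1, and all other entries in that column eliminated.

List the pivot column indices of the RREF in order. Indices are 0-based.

pivot columns: 0, 1, 2, 3

pivot(0,0): swap R0↔R1
pivot(0,0)=4: scale R0 → (1, 4, 2, 3)
  clear (2,0): R2 −= (3)R0 → (0, 1, 2, 1)
  clear (3,0): R3 −= (2)R0 → (0, 4, 4, 0)
pivot(1,1)=3: scale R1 → (0, 1, 4, 0)
  clear (0,1): R0 −= (4)R1 → (1, 0, 1, 3)
  clear (2,1): R2 −= (1)R1 → (0, 0, 3, 1)
  clear (3,1): R3 −= (4)R1 → (0, 0, 3, 0)
pivot(2,2)=3: scale R2 → (0, 0, 1, 2)
  clear (0,2): R0 −= (1)R2 → (1, 0, 0, 1)
  clear (1,2): R1 −= (4)R2 → (0, 1, 0, 2)
  clear (3,2): R3 −= (3)R2 → (0, 0, 0, 4)
pivot(3,3)=4: scale R3 → (0, 0, 0, 1)
  clear (0,3): R0 −= (1)R3 → (1, 0, 0, 0)
  clear (1,3): R1 −= (2)R3 → (0, 1, 0, 0)
  clear (2,3): R2 −= (2)R3 → (0, 0, 1, 0)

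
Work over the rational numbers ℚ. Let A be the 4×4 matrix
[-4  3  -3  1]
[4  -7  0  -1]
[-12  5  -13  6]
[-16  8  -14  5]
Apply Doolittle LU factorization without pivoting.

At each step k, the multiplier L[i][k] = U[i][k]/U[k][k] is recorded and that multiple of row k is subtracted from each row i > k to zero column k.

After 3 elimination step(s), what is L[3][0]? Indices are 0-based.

L[3][0] = 4

Step 1: pivot at (0,0) is -4.
  row1 ← row1 − (-1)·row0  ⇒  L[1][0]=-1, U row1=(0, -4, -3, 0)
  row2 ← row2 − (3)·row0  ⇒  L[2][0]=3, U row2=(0, -4, -4, 3)
  row3 ← row3 − (4)·row0  ⇒  L[3][0]=4, U row3=(0, -4, -2, 1)
Step 2: pivot at (1,1) is -4.
  row2 ← row2 − (1)·row1  ⇒  L[2][1]=1, U row2=(0, 0, -1, 3)
  row3 ← row3 − (1)·row1  ⇒  L[3][1]=1, U row3=(0, 0, 1, 1)
Step 3: pivot at (2,2) is -1.
  row3 ← row3 − (-1)·row2  ⇒  L[3][2]=-1, U row3=(0, 0, 0, 4)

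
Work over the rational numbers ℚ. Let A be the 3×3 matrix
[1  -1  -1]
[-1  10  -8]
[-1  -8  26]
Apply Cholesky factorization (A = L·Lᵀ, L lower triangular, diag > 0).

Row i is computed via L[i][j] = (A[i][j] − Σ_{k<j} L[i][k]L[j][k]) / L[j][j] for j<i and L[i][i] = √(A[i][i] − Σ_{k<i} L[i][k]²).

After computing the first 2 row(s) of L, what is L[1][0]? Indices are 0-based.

Step 1: L[0][0] = √(1) = 1.
  L[1][0] = (-1) / L[0][0] = -1.
Step 2: L[1][1] = √(9) = 3.

L[1][0] = -1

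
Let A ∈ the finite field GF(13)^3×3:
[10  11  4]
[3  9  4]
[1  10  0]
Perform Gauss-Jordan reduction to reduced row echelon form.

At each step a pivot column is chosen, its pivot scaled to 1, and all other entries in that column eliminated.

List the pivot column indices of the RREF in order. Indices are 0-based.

pivot columns: 0, 1, 2

[1] R0 /= 10  ⇒  (1, 5, 3)
     R1 -= 3·R0  ⇒  (0, 7, 8)
     R2 -= 1·R0  ⇒  (0, 5, 10)
[2] R1 /= 7  ⇒  (0, 1, 3)
     R0 -= 5·R1  ⇒  (1, 0, 1)
     R2 -= 5·R1  ⇒  (0, 0, 8)
[3] R2 /= 8  ⇒  (0, 0, 1)
     R0 -= 1·R2  ⇒  (1, 0, 0)
     R1 -= 3·R2  ⇒  (0, 1, 0)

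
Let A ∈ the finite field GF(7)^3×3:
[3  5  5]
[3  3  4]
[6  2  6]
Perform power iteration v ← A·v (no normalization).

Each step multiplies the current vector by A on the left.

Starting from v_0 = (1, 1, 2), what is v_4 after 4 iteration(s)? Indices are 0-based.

v_4 = (6, 5, 1)

v_0 = (1, 1, 2).
v_1 = A·v_0 = (4, 0, 6).
v_2 = A·v_1 = (0, 1, 4).
v_3 = A·v_2 = (4, 5, 5).
v_4 = A·v_3 = (6, 5, 1).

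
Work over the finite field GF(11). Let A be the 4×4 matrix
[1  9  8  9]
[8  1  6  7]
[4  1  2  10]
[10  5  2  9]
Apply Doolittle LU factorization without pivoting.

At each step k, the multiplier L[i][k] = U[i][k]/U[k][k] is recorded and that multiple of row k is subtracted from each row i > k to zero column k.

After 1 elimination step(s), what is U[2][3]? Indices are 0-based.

U[2][3] = 7

k=0: U[0][0]=1
  eliminate (1,0): mult=8, new row 1: (0, 6, 8, 1); set L[1][0]=8
  eliminate (2,0): mult=4, new row 2: (0, 9, 3, 7); set L[2][0]=4
  eliminate (3,0): mult=10, new row 3: (0, 3, 10, 7); set L[3][0]=10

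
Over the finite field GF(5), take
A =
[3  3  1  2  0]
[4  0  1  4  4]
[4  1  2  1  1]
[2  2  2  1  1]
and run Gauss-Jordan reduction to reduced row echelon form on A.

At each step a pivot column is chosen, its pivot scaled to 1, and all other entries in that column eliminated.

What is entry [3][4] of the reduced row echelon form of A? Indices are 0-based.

step 1: normalize row 0 (÷3) = (1, 1, 2, 4, 0)
  row 1: subtract 4×row0 = (0, 1, 3, 3, 4)
  row 2: subtract 4×row0 = (0, 2, 4, 0, 1)
  row 3: subtract 2×row0 = (0, 0, 3, 3, 1)
step 2: normalize row 1 (÷1) = (0, 1, 3, 3, 4)
  row 0: subtract 1×row1 = (1, 0, 4, 1, 1)
  row 2: subtract 2×row1 = (0, 0, 3, 4, 3)
step 3: normalize row 2 (÷3) = (0, 0, 1, 3, 1)
  row 0: subtract 4×row2 = (1, 0, 0, 4, 2)
  row 1: subtract 3×row2 = (0, 1, 0, 4, 1)
  row 3: subtract 3×row2 = (0, 0, 0, 4, 3)
step 4: normalize row 3 (÷4) = (0, 0, 0, 1, 2)
  row 0: subtract 4×row3 = (1, 0, 0, 0, 4)
  row 1: subtract 4×row3 = (0, 1, 0, 0, 3)
  row 2: subtract 3×row3 = (0, 0, 1, 0, 0)

M[3][4] = 2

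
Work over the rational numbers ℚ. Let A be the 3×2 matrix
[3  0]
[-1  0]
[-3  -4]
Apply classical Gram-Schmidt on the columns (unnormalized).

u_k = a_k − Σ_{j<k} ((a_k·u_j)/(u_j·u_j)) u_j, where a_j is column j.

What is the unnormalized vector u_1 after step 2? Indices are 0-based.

u_1 = (-36/19, 12/19, -40/19)

Step 1: u_0 = a_0 = (3, -1, -3).
Step 2: u_1 = a_1 − (12/19)·u_0 = (-36/19, 12/19, -40/19).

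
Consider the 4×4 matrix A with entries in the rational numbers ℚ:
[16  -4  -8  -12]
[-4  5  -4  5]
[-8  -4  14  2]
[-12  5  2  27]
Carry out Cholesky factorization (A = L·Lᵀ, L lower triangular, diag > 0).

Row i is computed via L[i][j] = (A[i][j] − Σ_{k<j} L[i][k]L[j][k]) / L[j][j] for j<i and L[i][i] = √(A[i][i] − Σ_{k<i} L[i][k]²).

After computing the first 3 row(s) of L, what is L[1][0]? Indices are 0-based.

L[1][0] = -1

Step 1: L[0][0] = √(16) = 4.
  L[1][0] = (-4) / L[0][0] = -1.
Step 2: L[1][1] = √(4) = 2.
  L[2][0] = (-8) / L[0][0] = -2.
  L[2][1] = (-6) / L[1][1] = -3.
Step 3: L[2][2] = √(1) = 1.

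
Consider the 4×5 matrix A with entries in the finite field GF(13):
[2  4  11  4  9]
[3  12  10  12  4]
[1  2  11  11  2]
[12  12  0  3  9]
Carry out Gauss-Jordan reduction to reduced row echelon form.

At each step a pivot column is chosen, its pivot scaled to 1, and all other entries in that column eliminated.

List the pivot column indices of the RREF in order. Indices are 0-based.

pivot columns: 0, 1, 2, 3

step 1: normalize row 0 (÷2) = (1, 2, 12, 2, 11)
  row 1: subtract 3×row0 = (0, 6, 0, 6, 10)
  row 2: subtract 1×row0 = (0, 0, 12, 9, 4)
  row 3: subtract 12×row0 = (0, 1, 12, 5, 7)
step 2: normalize row 1 (÷6) = (0, 1, 0, 1, 6)
  row 0: subtract 2×row1 = (1, 0, 12, 0, 12)
  row 3: subtract 1×row1 = (0, 0, 12, 4, 1)
step 3: normalize row 2 (÷12) = (0, 0, 1, 4, 9)
  row 0: subtract 12×row2 = (1, 0, 0, 4, 8)
  row 3: subtract 12×row2 = (0, 0, 0, 8, 10)
step 4: normalize row 3 (÷8) = (0, 0, 0, 1, 11)
  row 0: subtract 4×row3 = (1, 0, 0, 0, 3)
  row 1: subtract 1×row3 = (0, 1, 0, 0, 8)
  row 2: subtract 4×row3 = (0, 0, 1, 0, 4)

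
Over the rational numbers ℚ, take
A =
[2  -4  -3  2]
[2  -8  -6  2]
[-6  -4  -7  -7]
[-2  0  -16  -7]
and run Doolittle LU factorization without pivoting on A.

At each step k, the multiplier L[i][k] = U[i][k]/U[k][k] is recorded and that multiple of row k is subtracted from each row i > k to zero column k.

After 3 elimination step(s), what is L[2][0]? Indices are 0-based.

L[2][0] = -3

k=0: U[0][0]=2
  eliminate (1,0): mult=1, new row 1: (0, -4, -3, 0); set L[1][0]=1
  eliminate (2,0): mult=-3, new row 2: (0, -16, -16, -1); set L[2][0]=-3
  eliminate (3,0): mult=-1, new row 3: (0, -4, -19, -5); set L[3][0]=-1
k=1: U[1][1]=-4
  eliminate (2,1): mult=4, new row 2: (0, 0, -4, -1); set L[2][1]=4
  eliminate (3,1): mult=1, new row 3: (0, 0, -16, -5); set L[3][1]=1
k=2: U[2][2]=-4
  eliminate (3,2): mult=4, new row 3: (0, 0, 0, -1); set L[3][2]=4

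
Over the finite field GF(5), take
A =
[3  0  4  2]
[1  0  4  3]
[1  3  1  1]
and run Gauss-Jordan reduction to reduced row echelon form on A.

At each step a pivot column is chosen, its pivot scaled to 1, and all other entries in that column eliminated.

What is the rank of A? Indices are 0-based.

[1] R0 /= 3  ⇒  (1, 0, 3, 4)
     R1 -= 1·R0  ⇒  (0, 0, 1, 4)
     R2 -= 1·R0  ⇒  (0, 3, 3, 2)
[2] R1 <-> R2
[2] R1 /= 3  ⇒  (0, 1, 1, 4)
[3] R2 /= 1  ⇒  (0, 0, 1, 4)
     R0 -= 3·R2  ⇒  (1, 0, 0, 2)
     R1 -= 1·R2  ⇒  (0, 1, 0, 0)

rank = 3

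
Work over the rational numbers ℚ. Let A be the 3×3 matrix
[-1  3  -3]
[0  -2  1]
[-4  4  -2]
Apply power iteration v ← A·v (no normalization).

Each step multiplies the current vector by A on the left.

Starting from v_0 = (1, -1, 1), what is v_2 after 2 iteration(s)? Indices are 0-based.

v_0 = (1, -1, 1).
v_1 = A·v_0 = (-7, 3, -10).
v_2 = A·v_1 = (46, -16, 60).

v_2 = (46, -16, 60)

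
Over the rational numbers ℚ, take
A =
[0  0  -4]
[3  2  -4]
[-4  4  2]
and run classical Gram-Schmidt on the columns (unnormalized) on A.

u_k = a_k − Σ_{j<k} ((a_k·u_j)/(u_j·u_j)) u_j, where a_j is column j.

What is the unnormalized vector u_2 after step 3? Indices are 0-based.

Step 1: u_0 = a_0 = (0, 3, -4).
Step 2: u_1 = a_1 − (-2/5)·u_0 = (0, 16/5, 12/5).
Step 3: u_2 = a_2 − (-4/5)·u_0 − (-1/2)·u_1 = (-4, 0, 0).

u_2 = (-4, 0, 0)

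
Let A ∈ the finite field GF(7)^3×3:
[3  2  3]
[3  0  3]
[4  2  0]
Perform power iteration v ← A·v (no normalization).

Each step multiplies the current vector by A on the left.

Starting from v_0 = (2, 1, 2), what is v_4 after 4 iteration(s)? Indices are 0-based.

v_0 = (2, 1, 2).
v_1 = A·v_0 = (0, 5, 3).
v_2 = A·v_1 = (5, 2, 3).
v_3 = A·v_2 = (0, 3, 3).
v_4 = A·v_3 = (1, 2, 6).

v_4 = (1, 2, 6)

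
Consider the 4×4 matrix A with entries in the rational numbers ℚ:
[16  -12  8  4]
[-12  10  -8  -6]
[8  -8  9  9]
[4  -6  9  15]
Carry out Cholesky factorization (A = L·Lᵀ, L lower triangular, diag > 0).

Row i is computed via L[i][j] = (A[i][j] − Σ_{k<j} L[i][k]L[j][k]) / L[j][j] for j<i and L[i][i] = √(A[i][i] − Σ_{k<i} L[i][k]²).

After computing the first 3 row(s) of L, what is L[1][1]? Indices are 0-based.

L[1][1] = 1

Step 1: L[0][0] = √(16) = 4.
  L[1][0] = (-12) / L[0][0] = -3.
Step 2: L[1][1] = √(1) = 1.
  L[2][0] = (8) / L[0][0] = 2.
  L[2][1] = (-2) / L[1][1] = -2.
Step 3: L[2][2] = √(1) = 1.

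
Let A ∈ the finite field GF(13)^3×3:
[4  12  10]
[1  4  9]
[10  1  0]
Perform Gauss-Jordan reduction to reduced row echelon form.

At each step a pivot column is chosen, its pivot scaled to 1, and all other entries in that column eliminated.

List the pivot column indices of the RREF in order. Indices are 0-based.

step 1: normalize row 0 (÷4) = (1, 3, 9)
  row 1: subtract 1×row0 = (0, 1, 0)
  row 2: subtract 10×row0 = (0, 10, 1)
step 2: normalize row 1 (÷1) = (0, 1, 0)
  row 0: subtract 3×row1 = (1, 0, 9)
  row 2: subtract 10×row1 = (0, 0, 1)
step 3: normalize row 2 (÷1) = (0, 0, 1)
  row 0: subtract 9×row2 = (1, 0, 0)

pivot columns: 0, 1, 2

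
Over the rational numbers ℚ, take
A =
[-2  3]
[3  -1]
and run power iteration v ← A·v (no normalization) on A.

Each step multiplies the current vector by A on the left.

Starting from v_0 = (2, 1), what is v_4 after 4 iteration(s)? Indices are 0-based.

v_0 = (2, 1).
v_1 = A·v_0 = (-1, 5).
v_2 = A·v_1 = (17, -8).
v_3 = A·v_2 = (-58, 59).
v_4 = A·v_3 = (293, -233).

v_4 = (293, -233)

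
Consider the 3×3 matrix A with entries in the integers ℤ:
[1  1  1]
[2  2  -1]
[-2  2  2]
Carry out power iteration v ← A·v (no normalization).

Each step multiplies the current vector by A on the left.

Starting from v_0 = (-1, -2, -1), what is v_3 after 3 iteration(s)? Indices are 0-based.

v_0 = (-1, -2, -1).
v_1 = A·v_0 = (-4, -5, -4).
v_2 = A·v_1 = (-13, -14, -10).
v_3 = A·v_2 = (-37, -44, -22).

v_3 = (-37, -44, -22)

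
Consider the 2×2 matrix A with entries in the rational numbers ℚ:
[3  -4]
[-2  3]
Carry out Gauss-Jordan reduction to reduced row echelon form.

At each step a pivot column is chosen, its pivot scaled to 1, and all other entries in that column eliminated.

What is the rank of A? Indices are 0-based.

rank = 2

step 1: normalize row 0 (÷3) = (1, -4/3)
  row 1: subtract -2×row0 = (0, 1/3)
step 2: normalize row 1 (÷1/3) = (0, 1)
  row 0: subtract -4/3×row1 = (1, 0)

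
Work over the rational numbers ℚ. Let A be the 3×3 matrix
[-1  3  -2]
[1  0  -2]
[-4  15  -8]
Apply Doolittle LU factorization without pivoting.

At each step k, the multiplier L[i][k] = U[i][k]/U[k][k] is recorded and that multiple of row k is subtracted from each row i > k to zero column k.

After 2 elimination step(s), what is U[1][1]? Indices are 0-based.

Step 1: pivot at (0,0) is -1.
  row1 ← row1 − (-1)·row0  ⇒  L[1][0]=-1, U row1=(0, 3, -4)
  row2 ← row2 − (4)·row0  ⇒  L[2][0]=4, U row2=(0, 3, 0)
Step 2: pivot at (1,1) is 3.
  row2 ← row2 − (1)·row1  ⇒  L[2][1]=1, U row2=(0, 0, 4)

U[1][1] = 3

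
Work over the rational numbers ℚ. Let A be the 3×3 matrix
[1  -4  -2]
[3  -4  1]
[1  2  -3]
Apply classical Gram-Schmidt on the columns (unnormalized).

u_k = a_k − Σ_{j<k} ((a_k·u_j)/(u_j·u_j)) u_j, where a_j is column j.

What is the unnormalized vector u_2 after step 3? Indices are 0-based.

u_2 = (-5/2, 3/2, -2)

Step 1: u_0 = a_0 = (1, 3, 1).
Step 2: u_1 = a_1 − (-14/11)·u_0 = (-30/11, -2/11, 36/11).
Step 3: u_2 = a_2 − (-2/11)·u_0 − (-1/4)·u_1 = (-5/2, 3/2, -2).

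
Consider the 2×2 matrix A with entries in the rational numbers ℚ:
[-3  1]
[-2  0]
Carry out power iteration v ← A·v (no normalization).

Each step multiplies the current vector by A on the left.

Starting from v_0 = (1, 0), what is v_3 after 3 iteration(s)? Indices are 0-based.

v_3 = (-15, -14)

v_0 = (1, 0).
v_1 = A·v_0 = (-3, -2).
v_2 = A·v_1 = (7, 6).
v_3 = A·v_2 = (-15, -14).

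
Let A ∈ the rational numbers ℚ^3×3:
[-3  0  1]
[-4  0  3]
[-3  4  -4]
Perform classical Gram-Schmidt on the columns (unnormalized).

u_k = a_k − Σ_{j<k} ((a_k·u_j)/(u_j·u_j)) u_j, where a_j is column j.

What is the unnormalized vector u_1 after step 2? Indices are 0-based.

Step 1: u_0 = a_0 = (-3, -4, -3).
Step 2: u_1 = a_1 − (-6/17)·u_0 = (-18/17, -24/17, 50/17).

u_1 = (-18/17, -24/17, 50/17)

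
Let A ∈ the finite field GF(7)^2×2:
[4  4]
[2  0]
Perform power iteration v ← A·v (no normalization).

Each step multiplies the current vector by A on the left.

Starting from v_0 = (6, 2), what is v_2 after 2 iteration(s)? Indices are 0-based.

v_0 = (6, 2).
v_1 = A·v_0 = (4, 5).
v_2 = A·v_1 = (1, 1).

v_2 = (1, 1)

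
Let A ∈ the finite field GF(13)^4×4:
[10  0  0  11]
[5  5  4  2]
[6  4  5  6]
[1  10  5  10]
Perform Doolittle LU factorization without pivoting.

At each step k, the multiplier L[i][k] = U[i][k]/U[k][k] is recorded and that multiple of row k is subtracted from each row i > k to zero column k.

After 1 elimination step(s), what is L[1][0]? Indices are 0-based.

Step 1: pivot at (0,0) is 10.
  row1 ← row1 − (7)·row0  ⇒  L[1][0]=7, U row1=(0, 5, 4, 3)
  row2 ← row2 − (11)·row0  ⇒  L[2][0]=11, U row2=(0, 4, 5, 2)
  row3 ← row3 − (4)·row0  ⇒  L[3][0]=4, U row3=(0, 10, 5, 5)

L[1][0] = 7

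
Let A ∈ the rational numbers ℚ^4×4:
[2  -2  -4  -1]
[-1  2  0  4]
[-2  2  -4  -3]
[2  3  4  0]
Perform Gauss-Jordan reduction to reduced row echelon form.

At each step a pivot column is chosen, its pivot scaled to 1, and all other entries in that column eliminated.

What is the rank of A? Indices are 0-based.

pivot(0,0)=2: scale R0 → (1, -1, -2, -1/2)
  clear (1,0): R1 −= (-1)R0 → (0, 1, -2, 7/2)
  clear (2,0): R2 −= (-2)R0 → (0, 0, -8, -4)
  clear (3,0): R3 −= (2)R0 → (0, 5, 8, 1)
pivot(1,1)=1: scale R1 → (0, 1, -2, 7/2)
  clear (0,1): R0 −= (-1)R1 → (1, 0, -4, 3)
  clear (3,1): R3 −= (5)R1 → (0, 0, 18, -33/2)
pivot(2,2)=-8: scale R2 → (0, 0, 1, 1/2)
  clear (0,2): R0 −= (-4)R2 → (1, 0, 0, 5)
  clear (1,2): R1 −= (-2)R2 → (0, 1, 0, 9/2)
  clear (3,2): R3 −= (18)R2 → (0, 0, 0, -51/2)
pivot(3,3)=-51/2: scale R3 → (0, 0, 0, 1)
  clear (0,3): R0 −= (5)R3 → (1, 0, 0, 0)
  clear (1,3): R1 −= (9/2)R3 → (0, 1, 0, 0)
  clear (2,3): R2 −= (1/2)R3 → (0, 0, 1, 0)

rank = 4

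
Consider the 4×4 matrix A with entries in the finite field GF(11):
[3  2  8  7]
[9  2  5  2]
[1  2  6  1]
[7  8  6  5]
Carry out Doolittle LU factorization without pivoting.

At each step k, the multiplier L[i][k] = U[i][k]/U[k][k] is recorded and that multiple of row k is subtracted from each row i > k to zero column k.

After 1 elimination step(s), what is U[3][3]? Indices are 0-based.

Step 1: pivot at (0,0) is 3.
  row1 ← row1 − (3)·row0  ⇒  L[1][0]=3, U row1=(0, 7, 3, 3)
  row2 ← row2 − (4)·row0  ⇒  L[2][0]=4, U row2=(0, 5, 7, 6)
  row3 ← row3 − (6)·row0  ⇒  L[3][0]=6, U row3=(0, 7, 2, 7)

U[3][3] = 7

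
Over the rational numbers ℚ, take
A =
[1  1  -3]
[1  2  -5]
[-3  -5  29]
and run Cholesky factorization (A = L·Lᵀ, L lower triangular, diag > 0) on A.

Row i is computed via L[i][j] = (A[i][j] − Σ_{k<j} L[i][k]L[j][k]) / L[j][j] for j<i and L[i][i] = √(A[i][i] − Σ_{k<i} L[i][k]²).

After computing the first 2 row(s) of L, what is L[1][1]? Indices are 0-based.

L[1][1] = 1

Step 1: L[0][0] = √(1) = 1.
  L[1][0] = (1) / L[0][0] = 1.
Step 2: L[1][1] = √(1) = 1.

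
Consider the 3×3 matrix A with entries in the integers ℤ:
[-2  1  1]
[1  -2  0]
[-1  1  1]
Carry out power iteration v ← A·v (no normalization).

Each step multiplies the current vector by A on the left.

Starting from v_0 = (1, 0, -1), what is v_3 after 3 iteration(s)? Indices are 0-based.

v_0 = (1, 0, -1).
v_1 = A·v_0 = (-3, 1, -2).
v_2 = A·v_1 = (5, -5, 2).
v_3 = A·v_2 = (-13, 15, -8).

v_3 = (-13, 15, -8)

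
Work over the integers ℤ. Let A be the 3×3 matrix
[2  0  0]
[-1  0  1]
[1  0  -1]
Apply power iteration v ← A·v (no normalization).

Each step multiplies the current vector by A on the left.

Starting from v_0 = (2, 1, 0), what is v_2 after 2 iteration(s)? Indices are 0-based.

v_2 = (8, -2, 2)

v_0 = (2, 1, 0).
v_1 = A·v_0 = (4, -2, 2).
v_2 = A·v_1 = (8, -2, 2).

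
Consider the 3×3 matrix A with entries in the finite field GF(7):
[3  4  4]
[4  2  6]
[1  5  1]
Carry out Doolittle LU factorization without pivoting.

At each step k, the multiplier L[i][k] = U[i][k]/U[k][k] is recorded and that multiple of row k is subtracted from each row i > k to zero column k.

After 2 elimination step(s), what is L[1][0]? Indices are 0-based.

Step 1: pivot at (0,0) is 3.
  row1 ← row1 − (6)·row0  ⇒  L[1][0]=6, U row1=(0, 6, 3)
  row2 ← row2 − (5)·row0  ⇒  L[2][0]=5, U row2=(0, 6, 2)
Step 2: pivot at (1,1) is 6.
  row2 ← row2 − (1)·row1  ⇒  L[2][1]=1, U row2=(0, 0, 6)

L[1][0] = 6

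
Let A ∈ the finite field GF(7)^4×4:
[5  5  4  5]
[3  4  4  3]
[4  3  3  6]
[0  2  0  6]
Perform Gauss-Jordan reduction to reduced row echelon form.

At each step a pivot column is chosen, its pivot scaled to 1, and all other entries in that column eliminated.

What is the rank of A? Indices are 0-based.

rank = 4

[1] R0 /= 5  ⇒  (1, 1, 5, 1)
     R1 -= 3·R0  ⇒  (0, 1, 3, 0)
     R2 -= 4·R0  ⇒  (0, 6, 4, 2)
[2] R1 /= 1  ⇒  (0, 1, 3, 0)
     R0 -= 1·R1  ⇒  (1, 0, 2, 1)
     R2 -= 6·R1  ⇒  (0, 0, 0, 2)
     R3 -= 2·R1  ⇒  (0, 0, 1, 6)
[3] R2 <-> R3
[3] R2 /= 1  ⇒  (0, 0, 1, 6)
     R0 -= 2·R2  ⇒  (1, 0, 0, 3)
     R1 -= 3·R2  ⇒  (0, 1, 0, 3)
[4] R3 /= 2  ⇒  (0, 0, 0, 1)
     R0 -= 3·R3  ⇒  (1, 0, 0, 0)
     R1 -= 3·R3  ⇒  (0, 1, 0, 0)
     R2 -= 6·R3  ⇒  (0, 0, 1, 0)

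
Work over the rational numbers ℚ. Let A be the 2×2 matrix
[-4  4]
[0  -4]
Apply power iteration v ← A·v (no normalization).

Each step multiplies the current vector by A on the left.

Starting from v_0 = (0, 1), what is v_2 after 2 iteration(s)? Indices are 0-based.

v_0 = (0, 1).
v_1 = A·v_0 = (4, -4).
v_2 = A·v_1 = (-32, 16).

v_2 = (-32, 16)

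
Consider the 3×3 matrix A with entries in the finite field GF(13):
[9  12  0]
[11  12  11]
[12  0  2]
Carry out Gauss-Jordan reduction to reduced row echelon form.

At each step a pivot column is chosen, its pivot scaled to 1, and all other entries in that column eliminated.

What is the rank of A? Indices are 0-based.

rank = 3

step 1: normalize row 0 (÷9) = (1, 10, 0)
  row 1: subtract 11×row0 = (0, 6, 11)
  row 2: subtract 12×row0 = (0, 10, 2)
step 2: normalize row 1 (÷6) = (0, 1, 4)
  row 0: subtract 10×row1 = (1, 0, 12)
  row 2: subtract 10×row1 = (0, 0, 1)
step 3: normalize row 2 (÷1) = (0, 0, 1)
  row 0: subtract 12×row2 = (1, 0, 0)
  row 1: subtract 4×row2 = (0, 1, 0)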